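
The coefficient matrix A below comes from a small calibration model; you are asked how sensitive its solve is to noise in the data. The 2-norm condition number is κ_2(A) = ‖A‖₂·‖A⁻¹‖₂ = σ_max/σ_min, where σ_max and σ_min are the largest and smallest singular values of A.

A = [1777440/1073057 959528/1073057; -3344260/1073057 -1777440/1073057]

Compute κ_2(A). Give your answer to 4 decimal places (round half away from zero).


M = AᵀA = [2919472400/234368273 1557037440/234368273; 1557037440/234368273 830447168/234368273]. tr(M)=220583504/13786369, det(M)=25600/13786369
eigenvalues of AᵀA: λ = (tr ± √(tr²−4·det))/2 = 16, 1600/13786369
κ_2(A) = √(λ_max/λ_min) = √(16 / (1600/13786369)) = 371.3000

371.3000


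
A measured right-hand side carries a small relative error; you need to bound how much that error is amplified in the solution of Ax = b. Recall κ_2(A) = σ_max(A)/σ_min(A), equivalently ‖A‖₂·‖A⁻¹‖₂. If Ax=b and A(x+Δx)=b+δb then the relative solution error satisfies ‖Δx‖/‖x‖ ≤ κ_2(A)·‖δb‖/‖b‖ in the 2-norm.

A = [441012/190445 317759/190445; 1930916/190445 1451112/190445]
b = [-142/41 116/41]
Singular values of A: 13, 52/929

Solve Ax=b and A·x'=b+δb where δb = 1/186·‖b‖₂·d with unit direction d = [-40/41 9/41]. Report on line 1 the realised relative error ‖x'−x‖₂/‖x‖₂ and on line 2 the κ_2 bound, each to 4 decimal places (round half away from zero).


0.0060
1.2487

from the listed singular values, σ₁ = 13, σ_n = 52/929
κ_2(A) = 13 / (52/929) = 232.2500
bound on ‖Δx‖/‖x‖: κ·ε = 232.2500·1/186 = 1.2487
solve Ax = b  →  x = [-42.7538 57.2615]
‖b‖₂ = 4.4721 and ‖x‖₂ = 71.4617
Δx = A⁻¹·δb where δb = 1/186·4.4721·d; ‖Δx‖ = 0.4296
dividing the unrounded norms, ‖Δx‖/‖x‖ = 0.0060
tightness: 0.0060 against a bound of 1.2487 (unrounded ratio ≈ 0.0048)


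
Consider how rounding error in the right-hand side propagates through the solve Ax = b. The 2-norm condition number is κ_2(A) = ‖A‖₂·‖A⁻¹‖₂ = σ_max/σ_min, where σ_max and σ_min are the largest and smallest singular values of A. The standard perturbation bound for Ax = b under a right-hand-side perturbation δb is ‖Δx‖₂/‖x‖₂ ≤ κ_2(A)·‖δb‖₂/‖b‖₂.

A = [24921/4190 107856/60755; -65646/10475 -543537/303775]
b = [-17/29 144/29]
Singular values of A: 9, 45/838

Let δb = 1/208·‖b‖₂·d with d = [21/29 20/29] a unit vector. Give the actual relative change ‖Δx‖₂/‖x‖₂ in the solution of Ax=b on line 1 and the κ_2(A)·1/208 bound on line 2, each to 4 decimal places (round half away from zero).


0.0080
0.8058

largest singular value 9, smallest 45/838
κ_2(A) = 9 / (45/838) = 167.6000
perturbation bound = 167.6000·1/208 = 0.8058
solve Ax = b  →  x = [-16.0693 53.5076]
‖b‖ = 5.0000, ‖x‖ = 55.8684
δb = ε·‖b‖·d = [0.0174 0.0166]; solving A·Δx = δb gives ‖Δx‖ = 0.4476
relative error = 0.0080
tightness: 0.0080 against a bound of 0.8058 (unrounded ratio ≈ 0.0099)


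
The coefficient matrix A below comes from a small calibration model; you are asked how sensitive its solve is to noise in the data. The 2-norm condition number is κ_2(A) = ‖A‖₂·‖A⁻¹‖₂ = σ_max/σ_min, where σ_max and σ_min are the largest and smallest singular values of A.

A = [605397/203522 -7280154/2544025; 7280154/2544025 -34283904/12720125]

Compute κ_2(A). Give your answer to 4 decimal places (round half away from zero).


form AᵀA = [524457222129/30782702500 -624320526501/38478378125; -624320526501/38478378125 2973129762276/192391890625] with trace 29731212369/915062500 and determinant 168896016/5719140625
eigenvalues of AᵀA: λ = (tr ± √(tr²−4·det))/2 = 3249/100, 207936/228765625
so κ_2 = √((3249/100) / (207936/228765625)) = 189.0625

189.0625


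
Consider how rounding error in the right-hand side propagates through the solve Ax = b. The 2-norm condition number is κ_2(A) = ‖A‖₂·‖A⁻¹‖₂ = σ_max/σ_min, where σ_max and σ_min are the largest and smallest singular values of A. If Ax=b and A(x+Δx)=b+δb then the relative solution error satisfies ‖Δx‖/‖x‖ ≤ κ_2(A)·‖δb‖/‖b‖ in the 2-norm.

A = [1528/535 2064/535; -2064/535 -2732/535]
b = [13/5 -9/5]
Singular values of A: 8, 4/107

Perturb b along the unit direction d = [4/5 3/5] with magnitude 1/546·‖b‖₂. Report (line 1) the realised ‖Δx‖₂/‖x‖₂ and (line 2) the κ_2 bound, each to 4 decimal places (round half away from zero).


0.0058
0.3919

σ_max = 8, σ_min = 4/107
condition number: 8 ÷ (4/107) = 214.0000
bound on ‖Δx‖/‖x‖: κ·ε = 214.0000·1/546 = 0.3919
solve Ax = b  →  x = [-21.1750 16.3500]
‖b‖₂ = 3.1623 and ‖x‖₂ = 26.7526
re-solving with b+δb shifts x by Δx of norm 0.1549
relative error = 0.0058
so the bound overstates the realised error by a factor of ≈ 67.6794 (computed from the unrounded values)


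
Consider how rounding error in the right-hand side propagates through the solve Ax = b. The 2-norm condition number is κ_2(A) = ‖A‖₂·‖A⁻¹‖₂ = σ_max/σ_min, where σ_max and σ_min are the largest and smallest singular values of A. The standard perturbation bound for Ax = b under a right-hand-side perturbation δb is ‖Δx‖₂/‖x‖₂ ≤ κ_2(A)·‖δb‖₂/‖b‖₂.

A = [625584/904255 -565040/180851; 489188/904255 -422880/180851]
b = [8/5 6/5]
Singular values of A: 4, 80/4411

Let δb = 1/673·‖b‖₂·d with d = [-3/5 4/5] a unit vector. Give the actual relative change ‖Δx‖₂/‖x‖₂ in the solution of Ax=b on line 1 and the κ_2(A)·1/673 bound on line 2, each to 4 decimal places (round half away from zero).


0.3277
0.3277

largest singular value 4, smallest 80/4411
κ = σ_max/σ_min = 4/(80/4411) = 220.5500
bound on ‖Δx‖/‖x‖: κ·ε = 220.5500·1/673 = 0.3277
solve Ax = b  →  x = [0.1098 -0.4878]
‖b‖₂ = 2.0000 and ‖x‖₂ = 0.5000
δb = ε·‖b‖·d = [-0.0018 0.0024]; solving A·Δx = δb gives ‖Δx‖ = 0.1639
realised ‖Δx‖/‖x‖ = 0.3277
realised/bound = 1 exactly: the bound is attained for this b and d


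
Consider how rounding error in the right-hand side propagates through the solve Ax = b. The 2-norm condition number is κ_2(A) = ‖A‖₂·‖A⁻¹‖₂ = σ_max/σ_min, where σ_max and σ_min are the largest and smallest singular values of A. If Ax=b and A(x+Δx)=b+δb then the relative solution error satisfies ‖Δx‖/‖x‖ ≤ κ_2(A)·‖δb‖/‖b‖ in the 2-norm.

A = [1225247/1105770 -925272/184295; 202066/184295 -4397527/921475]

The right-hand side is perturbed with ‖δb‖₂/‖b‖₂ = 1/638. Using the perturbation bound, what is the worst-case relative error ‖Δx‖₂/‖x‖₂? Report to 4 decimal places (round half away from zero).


M = AᵀA = [141314353/58155876 -2179940122/201930125; -2179940122/201930125 48444055369/1009650625]. tr(M)=1090010389/21622500, det(M)=25411681/540562500
eigenvalues of AᵀA: λ = (tr ± √(tr²−4·det))/2 = 5041/100, 5041/5405625
κ = σ_max/σ_min = (71/10)/(71/2325) = 232.5000
worst-case relative error ≤ 232.5000 × 1/638 = 0.3644

0.3644


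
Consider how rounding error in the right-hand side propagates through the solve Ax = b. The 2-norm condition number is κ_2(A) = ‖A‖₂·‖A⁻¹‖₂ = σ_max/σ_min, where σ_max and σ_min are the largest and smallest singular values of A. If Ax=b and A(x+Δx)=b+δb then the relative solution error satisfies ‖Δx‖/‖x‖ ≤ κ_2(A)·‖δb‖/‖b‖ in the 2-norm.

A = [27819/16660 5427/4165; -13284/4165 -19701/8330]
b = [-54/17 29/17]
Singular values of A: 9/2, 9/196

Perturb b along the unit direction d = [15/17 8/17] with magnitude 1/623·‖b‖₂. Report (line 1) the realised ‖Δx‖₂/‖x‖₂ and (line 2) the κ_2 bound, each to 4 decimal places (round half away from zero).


from the listed singular values, σ₁ = 9/2, σ_n = 9/196
κ = σ_max/σ_min = (9/2)/(9/196) = 98.0000
κ_2(A)·‖δb‖/‖b‖ = 0.1573
solve Ax = b  →  x = [25.6000 -35.2444]
‖b‖ = 3.6056, ‖x‖ = 43.5607
δb = ε·‖b‖·d = [0.0051 0.0027]; solving A·Δx = δb gives ‖Δx‖ = 0.1260
relative error = 0.0029
tightness: 0.0029 against a bound of 0.1573 (unrounded ratio ≈ 0.0184)

0.0029
0.1573


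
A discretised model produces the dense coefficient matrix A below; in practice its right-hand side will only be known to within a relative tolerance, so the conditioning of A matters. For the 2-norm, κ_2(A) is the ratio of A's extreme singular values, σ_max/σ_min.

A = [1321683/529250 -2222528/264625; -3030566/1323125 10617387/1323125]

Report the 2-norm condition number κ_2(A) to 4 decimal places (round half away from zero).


form AᵀA = [95610546889/8326562500 -81920523762/2081640625; -81920523762/2081640625 280879517809/2081640625] with trace 1950605789/13322500 and determinant 214358881/333062500
solving λ² − 1950605789/13322500·λ + 214358881/333062500 = 0 gives λ = 14641/100, 14641/3330625
σ_max=√(14641/100)=(121/10), σ_min=√(14641/3330625)=(121/1825) → κ = 182.5000

182.5000


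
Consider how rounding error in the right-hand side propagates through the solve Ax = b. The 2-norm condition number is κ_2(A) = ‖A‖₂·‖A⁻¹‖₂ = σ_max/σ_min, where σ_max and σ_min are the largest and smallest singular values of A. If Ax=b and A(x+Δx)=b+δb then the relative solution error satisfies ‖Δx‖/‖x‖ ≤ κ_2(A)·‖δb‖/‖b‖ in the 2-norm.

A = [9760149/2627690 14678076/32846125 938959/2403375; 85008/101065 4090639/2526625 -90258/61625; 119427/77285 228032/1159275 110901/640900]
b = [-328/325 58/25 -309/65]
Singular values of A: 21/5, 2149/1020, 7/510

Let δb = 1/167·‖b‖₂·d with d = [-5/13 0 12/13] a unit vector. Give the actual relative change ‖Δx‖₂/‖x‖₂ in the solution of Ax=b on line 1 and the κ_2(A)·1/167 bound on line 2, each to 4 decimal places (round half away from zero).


σ_max = 21/5, σ_min = 7/510
condition number: (21/5) ÷ (7/510) = 306.0000
κ_2(A)·‖δb‖/‖b‖ = 1.8323
solve Ax = b  →  x = [45.6445 -205.0338 -202.0163]
2-norm of b is 5.3852; of x, 291.4324
δb = ε·‖b‖·d = [-0.0124 0.0000 0.0298]; solving A·Δx = δb gives ‖Δx‖ = 2.3494
relative error = 0.0081
realised/bound (from unrounded values) ≈ 0.0044

0.0081
1.8323


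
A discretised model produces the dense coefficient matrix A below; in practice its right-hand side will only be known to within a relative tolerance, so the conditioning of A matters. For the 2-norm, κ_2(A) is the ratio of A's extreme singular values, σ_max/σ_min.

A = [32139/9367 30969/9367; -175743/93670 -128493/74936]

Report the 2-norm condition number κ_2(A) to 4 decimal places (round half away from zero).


AᵀA = [464280741/30360100 353656611/24288080; 353656611/24288080 269520777/19430464]; tr = 16844841/577600, det = 59049/577600
char-poly roots: 729/25 and 81/23104
so κ_2 = √((729/25) / (81/23104)) = 91.2000

91.2000


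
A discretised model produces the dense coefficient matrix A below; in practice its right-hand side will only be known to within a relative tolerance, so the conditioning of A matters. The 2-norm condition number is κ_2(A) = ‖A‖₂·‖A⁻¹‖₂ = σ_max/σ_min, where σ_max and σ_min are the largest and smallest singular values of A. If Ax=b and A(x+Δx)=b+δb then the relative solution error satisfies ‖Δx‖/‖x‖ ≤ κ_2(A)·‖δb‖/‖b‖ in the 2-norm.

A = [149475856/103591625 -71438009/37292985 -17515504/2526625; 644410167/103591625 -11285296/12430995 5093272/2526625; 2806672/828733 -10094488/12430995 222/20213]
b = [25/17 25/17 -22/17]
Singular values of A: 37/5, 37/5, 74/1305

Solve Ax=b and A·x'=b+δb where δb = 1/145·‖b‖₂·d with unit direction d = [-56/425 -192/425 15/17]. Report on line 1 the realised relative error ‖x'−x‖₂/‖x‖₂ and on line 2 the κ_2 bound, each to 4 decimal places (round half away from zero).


0.0084
0.9000

from the listed singular values, σ₁ = 37/5, σ_n = 74/1305
condition number: (37/5) ÷ (74/1305) = 130.5000
perturbation bound = 130.5000·1/145 = 0.9000
solve Ax = b  →  x = [7.6787 33.5121 -7.8741]
‖b‖₂ = 2.4495 and ‖x‖₂ = 35.2708
Δx = A⁻¹·δb where δb = 1/145·2.4495·d; ‖Δx‖ = 0.2979
dividing the unrounded norms, ‖Δx‖/‖x‖ = 0.0084
tightness: 0.0084 against a bound of 0.9000 (unrounded ratio ≈ 0.0094)


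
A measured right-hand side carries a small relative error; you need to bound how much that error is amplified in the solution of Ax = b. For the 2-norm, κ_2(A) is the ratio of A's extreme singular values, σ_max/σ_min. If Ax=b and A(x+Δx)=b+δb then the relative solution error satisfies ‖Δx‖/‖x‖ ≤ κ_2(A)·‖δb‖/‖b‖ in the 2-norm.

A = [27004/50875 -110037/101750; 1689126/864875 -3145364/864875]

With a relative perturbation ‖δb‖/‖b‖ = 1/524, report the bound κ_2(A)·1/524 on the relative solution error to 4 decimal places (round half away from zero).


form AᵀA = [4902224116/1196814025 -1837532502/239362805; -1837532502/239362805 68916018601/4787256100] with trace 61262917/3312980 and determinant 3418801/103530625
char-poly roots: 1849/100 and 7396/4141225
σ_max=√(1849/100)=(43/10), σ_min=√(7396/4141225)=(86/2035) → κ = 101.7500
κ_2(A)·‖δb‖/‖b‖ = 0.1942

0.1942


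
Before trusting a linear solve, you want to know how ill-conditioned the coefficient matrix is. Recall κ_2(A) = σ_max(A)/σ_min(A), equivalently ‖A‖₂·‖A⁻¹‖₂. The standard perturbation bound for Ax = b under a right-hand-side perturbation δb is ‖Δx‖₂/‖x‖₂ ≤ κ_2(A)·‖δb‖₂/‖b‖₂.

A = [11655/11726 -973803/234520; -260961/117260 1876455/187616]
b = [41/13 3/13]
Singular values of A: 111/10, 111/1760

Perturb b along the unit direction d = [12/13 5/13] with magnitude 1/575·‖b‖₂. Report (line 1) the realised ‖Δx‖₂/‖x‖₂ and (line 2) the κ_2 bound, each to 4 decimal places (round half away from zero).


0.0018
0.3061

from the listed singular values, σ₁ = 111/10, σ_n = 111/1760
κ = σ_max/σ_min = (111/10)/(111/1760) = 176.0000
worst-case relative error ≤ 176.0000 × 1/575 = 0.3061
solve Ax = b  →  x = [46.4272 10.3538]
‖b‖ = 3.1623, ‖x‖ = 47.5677
re-solving with b+δb shifts x by Δx of norm 0.0872
relative error = 0.0018
tightness: 0.0018 against a bound of 0.3061 (unrounded ratio ≈ 0.0060)


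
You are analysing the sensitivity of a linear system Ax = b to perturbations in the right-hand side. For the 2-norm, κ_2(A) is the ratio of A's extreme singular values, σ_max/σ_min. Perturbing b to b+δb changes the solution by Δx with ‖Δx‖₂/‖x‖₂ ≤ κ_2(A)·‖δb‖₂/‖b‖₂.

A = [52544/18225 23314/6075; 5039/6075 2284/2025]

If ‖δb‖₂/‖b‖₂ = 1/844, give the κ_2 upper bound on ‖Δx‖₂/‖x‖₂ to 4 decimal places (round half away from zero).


0.4319

AᵀA = [4783033/531441 2125748/177147; 2125748/177147 944788/59049]; tr = 13286125/531441, det = 2500/531441
λ_max, λ_min = (13286125/531441 ± √176515803105625/282429536481)/2 = 25, 100/531441
κ = σ_max/σ_min = 5/(10/729) = 364.5000
perturbation bound = 364.5000·1/844 = 0.4319


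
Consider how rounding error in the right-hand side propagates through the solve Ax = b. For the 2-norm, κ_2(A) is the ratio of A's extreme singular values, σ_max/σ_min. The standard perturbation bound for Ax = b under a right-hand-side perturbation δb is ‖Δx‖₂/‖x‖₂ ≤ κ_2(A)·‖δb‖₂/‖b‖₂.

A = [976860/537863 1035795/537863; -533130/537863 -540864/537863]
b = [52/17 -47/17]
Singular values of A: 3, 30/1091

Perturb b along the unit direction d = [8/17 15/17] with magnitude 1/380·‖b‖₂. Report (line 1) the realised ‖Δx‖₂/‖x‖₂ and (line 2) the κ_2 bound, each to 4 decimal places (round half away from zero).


0.0108
0.2871

σ_max = 3, σ_min = 30/1091
κ = σ_max/σ_min = 3/(30/1091) = 109.1000
worst-case relative error ≤ 109.1000 × 1/380 = 0.2871
solve Ax = b  →  x = [27.2540 -24.1149]
‖b‖ = 4.1231, ‖x‖ = 36.3911
Δx = A⁻¹·δb where δb = 1/380·4.1231·d; ‖Δx‖ = 0.3946
relative error = 0.0108
realised/bound (from unrounded values) ≈ 0.0378


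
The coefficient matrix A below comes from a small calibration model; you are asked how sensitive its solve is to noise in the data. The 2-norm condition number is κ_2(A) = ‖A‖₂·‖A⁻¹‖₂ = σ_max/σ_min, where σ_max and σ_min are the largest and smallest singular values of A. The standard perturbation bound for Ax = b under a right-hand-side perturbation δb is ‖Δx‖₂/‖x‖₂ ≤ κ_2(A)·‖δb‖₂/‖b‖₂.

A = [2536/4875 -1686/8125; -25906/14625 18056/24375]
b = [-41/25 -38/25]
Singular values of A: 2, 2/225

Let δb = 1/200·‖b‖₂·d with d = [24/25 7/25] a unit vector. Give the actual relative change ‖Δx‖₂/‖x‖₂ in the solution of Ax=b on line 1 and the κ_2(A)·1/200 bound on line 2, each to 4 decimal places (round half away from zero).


0.0056
1.1250

σ_max = 2, σ_min = 2/225
κ_2(A) = 2 / (2/225) = 225.0000
perturbation bound = 225.0000·1/200 = 1.1250
solve Ax = b  →  x = [-86.0769 -207.8846]
‖b‖ = 2.2361, ‖x‖ = 225.0006
δb = ε·‖b‖·d = [0.0107 0.0031]; solving A·Δx = δb gives ‖Δx‖ = 1.2578
relative error = 0.0056
so the bound overstates the realised error by a factor of ≈ 201.2466 (computed from the unrounded values)


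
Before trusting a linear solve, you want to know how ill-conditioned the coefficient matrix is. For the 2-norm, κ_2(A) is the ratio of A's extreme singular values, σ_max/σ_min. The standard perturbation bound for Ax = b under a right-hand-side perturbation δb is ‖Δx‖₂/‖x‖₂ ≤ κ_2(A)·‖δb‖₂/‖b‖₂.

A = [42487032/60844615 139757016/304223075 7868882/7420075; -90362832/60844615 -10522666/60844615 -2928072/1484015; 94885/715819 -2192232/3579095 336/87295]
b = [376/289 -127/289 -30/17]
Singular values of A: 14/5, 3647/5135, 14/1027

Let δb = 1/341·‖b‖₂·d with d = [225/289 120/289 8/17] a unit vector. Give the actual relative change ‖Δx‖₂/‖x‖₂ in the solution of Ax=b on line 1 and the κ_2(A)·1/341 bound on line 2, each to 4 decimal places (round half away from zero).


σ_max = 14/5, σ_min = 14/1027
κ_2(A) = (14/5) / (14/1027) = 205.4000
κ_2(A)·‖δb‖/‖b‖ = 0.6023
solve Ax = b  →  x = [-0.4091 2.7944 0.2857]
2-norm of b is 2.2361; of x, 2.8386
Δx = A⁻¹·δb where δb = 1/341·2.2361·d; ‖Δx‖ = 0.4810
dividing the unrounded norms, ‖Δx‖/‖x‖ = 0.1695
realised/bound (from unrounded values) ≈ 0.2813

0.1695
0.6023


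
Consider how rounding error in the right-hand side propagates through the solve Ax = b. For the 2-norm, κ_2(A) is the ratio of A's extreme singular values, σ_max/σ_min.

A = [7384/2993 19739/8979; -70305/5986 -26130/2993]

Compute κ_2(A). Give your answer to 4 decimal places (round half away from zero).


52.5600

M = AᵀA = [3070129/21316 1725971/15987; 1725971/15987 3887341/47961]. tr(M)=43180525/191844, det(M)=390625/21316
λ_max, λ_min = (43180525/191844 ± √1861859933025625/36804120336)/2 = 225, 15625/191844
κ = σ_max/σ_min = 15/(125/438) = 52.5600


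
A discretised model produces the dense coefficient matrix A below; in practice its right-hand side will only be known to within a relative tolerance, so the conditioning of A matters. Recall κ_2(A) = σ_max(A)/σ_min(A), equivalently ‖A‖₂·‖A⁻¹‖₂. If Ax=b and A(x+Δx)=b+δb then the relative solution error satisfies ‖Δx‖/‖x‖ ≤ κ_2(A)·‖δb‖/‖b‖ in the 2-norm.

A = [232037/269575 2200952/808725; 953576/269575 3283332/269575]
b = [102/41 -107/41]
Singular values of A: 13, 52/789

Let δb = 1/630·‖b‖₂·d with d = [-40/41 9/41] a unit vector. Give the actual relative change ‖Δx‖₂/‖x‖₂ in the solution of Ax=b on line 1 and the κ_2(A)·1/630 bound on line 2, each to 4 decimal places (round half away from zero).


from the listed singular values, σ₁ = 13, σ_n = 52/789
condition number: 13 ÷ (52/789) = 197.2500
κ_2(A)·‖δb‖/‖b‖ = 0.3131
solve Ax = b  →  x = [43.6554 -12.8931]
‖b‖₂ = 3.6056 and ‖x‖₂ = 45.5195
δb = ε·‖b‖·d = [-0.0056 0.0013]; solving A·Δx = δb gives ‖Δx‖ = 0.0868
dividing the unrounded norms, ‖Δx‖/‖x‖ = 0.0019
so the bound overstates the realised error by a factor of ≈ 164.1229 (computed from the unrounded values)

0.0019
0.3131


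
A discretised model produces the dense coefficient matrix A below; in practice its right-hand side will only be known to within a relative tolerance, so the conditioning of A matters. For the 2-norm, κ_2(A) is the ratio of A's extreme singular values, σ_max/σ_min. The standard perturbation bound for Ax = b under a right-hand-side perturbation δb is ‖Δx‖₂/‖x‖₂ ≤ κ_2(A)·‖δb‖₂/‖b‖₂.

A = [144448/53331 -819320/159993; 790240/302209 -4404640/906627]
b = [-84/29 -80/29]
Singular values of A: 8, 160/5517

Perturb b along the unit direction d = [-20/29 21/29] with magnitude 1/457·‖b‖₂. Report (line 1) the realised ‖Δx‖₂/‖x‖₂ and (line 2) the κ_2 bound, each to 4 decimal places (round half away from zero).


0.6036
0.6036

largest singular value 8, smallest 160/5517
condition number: 8 ÷ (160/5517) = 275.8500
worst-case relative error ≤ 275.8500 × 1/457 = 0.6036
solve Ax = b  →  x = [-0.2353 0.4412]
‖b‖₂ = 4.0000 and ‖x‖₂ = 0.5000
δb = ε·‖b‖·d = [-0.0060 0.0063]; solving A·Δx = δb gives ‖Δx‖ = 0.3018
realised ‖Δx‖/‖x‖ = 0.6036
so the bound is sharp here: realised error equals the bound


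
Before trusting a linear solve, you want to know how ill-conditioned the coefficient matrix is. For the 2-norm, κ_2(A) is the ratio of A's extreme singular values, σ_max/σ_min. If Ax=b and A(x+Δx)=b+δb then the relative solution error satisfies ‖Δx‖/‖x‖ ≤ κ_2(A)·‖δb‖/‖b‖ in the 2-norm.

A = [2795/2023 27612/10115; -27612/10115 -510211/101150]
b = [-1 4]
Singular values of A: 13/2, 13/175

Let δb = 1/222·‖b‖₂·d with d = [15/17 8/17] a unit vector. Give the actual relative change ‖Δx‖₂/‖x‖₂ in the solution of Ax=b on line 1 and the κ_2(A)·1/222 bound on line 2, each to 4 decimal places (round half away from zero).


from the listed singular values, σ₁ = 13/2, σ_n = 13/175
κ = σ_max/σ_min = (13/2)/(13/175) = 87.5000
bound on ‖Δx‖/‖x‖: κ·ε = 87.5000·1/222 = 0.3941
solve Ax = b  →  x = [-12.1674 5.7919]
2-norm of b is 4.1231; of x, 13.4756
Δx = A⁻¹·δb where δb = 1/222·4.1231·d; ‖Δx‖ = 0.2500
realised ‖Δx‖/‖x‖ = 0.0186
realised/bound (from unrounded values) ≈ 0.0471

0.0186
0.3941


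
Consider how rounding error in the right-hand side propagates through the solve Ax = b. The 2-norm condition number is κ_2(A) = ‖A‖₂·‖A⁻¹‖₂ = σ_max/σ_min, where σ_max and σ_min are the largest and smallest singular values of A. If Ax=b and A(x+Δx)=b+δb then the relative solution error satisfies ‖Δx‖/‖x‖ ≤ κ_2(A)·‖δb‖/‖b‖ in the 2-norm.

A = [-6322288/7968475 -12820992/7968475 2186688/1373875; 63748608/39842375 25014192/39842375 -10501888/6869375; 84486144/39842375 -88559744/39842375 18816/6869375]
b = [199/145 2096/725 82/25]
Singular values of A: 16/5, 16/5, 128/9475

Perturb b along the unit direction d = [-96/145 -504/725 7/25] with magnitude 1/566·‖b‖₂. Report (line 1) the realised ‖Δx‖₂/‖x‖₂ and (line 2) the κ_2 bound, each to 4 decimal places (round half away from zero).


0.0040
0.4185

from the listed singular values, σ₁ = 16/5, σ_n = 128/9475
κ = σ_max/σ_min = (16/5)/(128/9475) = 236.8750
κ_2(A)·‖δb‖/‖b‖ = 0.4185
solve Ax = b  →  x = [-72.9095 -71.1638 -107.4219]
‖b‖ = 4.5826, ‖x‖ = 148.0525
Δx = A⁻¹·δb where δb = 1/566·4.5826·d; ‖Δx‖ = 0.5993
relative error = 0.0040
so the bound overstates the realised error by a factor of ≈ 103.3846 (computed from the unrounded values)


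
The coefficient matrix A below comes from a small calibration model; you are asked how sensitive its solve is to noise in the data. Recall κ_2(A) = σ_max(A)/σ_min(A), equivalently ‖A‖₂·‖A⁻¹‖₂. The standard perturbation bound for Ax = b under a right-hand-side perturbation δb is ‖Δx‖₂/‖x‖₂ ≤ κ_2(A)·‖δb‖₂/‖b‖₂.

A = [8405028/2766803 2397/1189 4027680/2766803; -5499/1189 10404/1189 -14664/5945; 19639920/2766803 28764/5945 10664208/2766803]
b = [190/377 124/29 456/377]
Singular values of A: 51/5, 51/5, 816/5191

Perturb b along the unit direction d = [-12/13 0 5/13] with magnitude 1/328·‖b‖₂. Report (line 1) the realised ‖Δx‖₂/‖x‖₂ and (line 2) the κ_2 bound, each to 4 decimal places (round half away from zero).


0.1978
0.1978

from the listed singular values, σ₁ = 51/5, σ_n = 816/5191
κ = σ_max/σ_min = (51/5)/(816/5191) = 64.8875
bound on ‖Δx‖/‖x‖: κ·ε = 64.8875·1/328 = 0.1978
solve Ax = b  →  x = [-0.0928 0.4256 -0.0495]
‖b‖₂ = 4.4721 and ‖x‖₂ = 0.4384
Δx = A⁻¹·δb where δb = 1/328·4.4721·d; ‖Δx‖ = 0.0867
realised ‖Δx‖/‖x‖ = 0.1978
realised/bound = 1 exactly: the bound is attained for this b and d


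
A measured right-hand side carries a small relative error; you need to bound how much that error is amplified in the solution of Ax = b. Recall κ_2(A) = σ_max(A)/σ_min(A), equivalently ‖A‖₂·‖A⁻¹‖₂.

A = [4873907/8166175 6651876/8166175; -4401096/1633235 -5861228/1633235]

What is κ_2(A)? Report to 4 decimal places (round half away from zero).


AᵀA = [302198762329/39670680625 402924629772/39670680625; 402924629772/39670680625 537238129696/39670680625]; tr = 33577475681/1586827225, det = 4477456/1586827225
λ_max, λ_min = (33577475681/1586827225 ± √1127418453311828255361/2518020642001200625)/2 = 529/25, 8464/63473089
κ = σ_max/σ_min = (23/5)/(92/7967) = 398.3500

398.3500


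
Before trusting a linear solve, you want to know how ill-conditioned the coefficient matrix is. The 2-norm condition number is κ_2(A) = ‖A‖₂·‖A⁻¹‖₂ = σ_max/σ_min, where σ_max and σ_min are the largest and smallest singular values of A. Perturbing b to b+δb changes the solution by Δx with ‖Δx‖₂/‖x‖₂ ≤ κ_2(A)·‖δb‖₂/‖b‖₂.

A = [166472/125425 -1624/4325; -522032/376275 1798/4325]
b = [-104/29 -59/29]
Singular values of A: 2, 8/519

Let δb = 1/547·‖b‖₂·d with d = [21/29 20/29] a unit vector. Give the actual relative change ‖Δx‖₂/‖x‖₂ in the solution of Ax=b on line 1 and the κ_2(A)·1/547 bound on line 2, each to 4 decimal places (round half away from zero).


0.0019
0.2372

largest singular value 2, smallest 8/519
κ_2(A) = 2 / (8/519) = 129.7500
worst-case relative error ≤ 129.7500 × 1/547 = 0.2372
solve Ax = b  →  x = [-73.1400 -248.9800]
2-norm of b is 4.1231; of x, 259.5005
Δx = A⁻¹·δb where δb = 1/547·4.1231·d; ‖Δx‖ = 0.4890
dividing the unrounded norms, ‖Δx‖/‖x‖ = 0.0019
so the bound overstates the realised error by a factor of ≈ 125.8762 (computed from the unrounded values)


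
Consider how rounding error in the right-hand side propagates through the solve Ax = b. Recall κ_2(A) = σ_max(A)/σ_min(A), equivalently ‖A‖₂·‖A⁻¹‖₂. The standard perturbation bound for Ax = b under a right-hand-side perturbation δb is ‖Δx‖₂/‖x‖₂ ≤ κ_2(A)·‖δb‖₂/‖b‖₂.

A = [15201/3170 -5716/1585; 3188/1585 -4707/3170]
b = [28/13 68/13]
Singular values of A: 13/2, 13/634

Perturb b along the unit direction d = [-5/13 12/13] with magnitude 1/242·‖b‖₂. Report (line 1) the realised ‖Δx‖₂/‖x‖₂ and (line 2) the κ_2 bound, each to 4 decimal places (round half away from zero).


σ_max = 13/2, σ_min = 13/634
condition number: (13/2) ÷ (13/634) = 317.0000
bound on ‖Δx‖/‖x‖: κ·ε = 317.0000·1/242 = 1.3099
solve Ax = b  →  x = [117.5385 155.6923]
‖b‖ = 5.6569, ‖x‖ = 195.0779
re-solving with b+δb shifts x by Δx of norm 1.1400
dividing the unrounded norms, ‖Δx‖/‖x‖ = 0.0058
so the bound overstates the realised error by a factor of ≈ 224.1540 (computed from the unrounded values)

0.0058
1.3099


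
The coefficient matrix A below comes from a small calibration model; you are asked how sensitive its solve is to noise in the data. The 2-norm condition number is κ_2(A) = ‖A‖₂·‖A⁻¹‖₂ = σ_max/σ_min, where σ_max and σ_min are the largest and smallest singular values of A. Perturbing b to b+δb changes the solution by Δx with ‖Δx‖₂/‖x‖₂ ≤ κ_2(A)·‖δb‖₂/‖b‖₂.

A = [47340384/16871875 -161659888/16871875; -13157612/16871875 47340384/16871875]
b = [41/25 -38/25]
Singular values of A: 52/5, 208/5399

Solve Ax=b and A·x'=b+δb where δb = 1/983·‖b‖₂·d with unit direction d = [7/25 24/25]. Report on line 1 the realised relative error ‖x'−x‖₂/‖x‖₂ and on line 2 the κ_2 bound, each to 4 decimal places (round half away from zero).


0.0023
0.2746

largest singular value 52/5, smallest 208/5399
κ = σ_max/σ_min = (52/5)/(208/5399) = 269.9500
κ_2(A)·‖δb‖/‖b‖ = 0.2746
solve Ax = b  →  x = [-24.8646 -7.4525]
‖b‖ = 2.2361, ‖x‖ = 25.9574
with δb = [0.0006 0.0022], A·Δx = δb → ‖Δx‖ = 0.0590
realised ‖Δx‖/‖x‖ = 0.0023
so the bound overstates the realised error by a factor of ≈ 120.7286 (computed from the unrounded values)


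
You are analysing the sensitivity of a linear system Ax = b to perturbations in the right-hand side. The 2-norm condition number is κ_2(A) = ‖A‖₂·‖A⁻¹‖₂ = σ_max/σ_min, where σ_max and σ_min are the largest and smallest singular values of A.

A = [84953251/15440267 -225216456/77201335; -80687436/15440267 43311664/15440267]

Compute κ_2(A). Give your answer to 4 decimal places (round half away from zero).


M = AᵀA = [960167670401/16674955937 -2560425662808/83374779685; -2560425662808/83374779685 6828002938688/416873898425]. tr(M)=1813658511689/24521994025, det(M)=875213056/24521994025
λ_max, λ_min = (1813658511689/24521994025 ± √3289271349144639213671121/601328190962135700625)/2 = 1849/25, 473344/980879761
κ = σ_max/σ_min = (43/5)/(688/31319) = 391.4875

391.4875


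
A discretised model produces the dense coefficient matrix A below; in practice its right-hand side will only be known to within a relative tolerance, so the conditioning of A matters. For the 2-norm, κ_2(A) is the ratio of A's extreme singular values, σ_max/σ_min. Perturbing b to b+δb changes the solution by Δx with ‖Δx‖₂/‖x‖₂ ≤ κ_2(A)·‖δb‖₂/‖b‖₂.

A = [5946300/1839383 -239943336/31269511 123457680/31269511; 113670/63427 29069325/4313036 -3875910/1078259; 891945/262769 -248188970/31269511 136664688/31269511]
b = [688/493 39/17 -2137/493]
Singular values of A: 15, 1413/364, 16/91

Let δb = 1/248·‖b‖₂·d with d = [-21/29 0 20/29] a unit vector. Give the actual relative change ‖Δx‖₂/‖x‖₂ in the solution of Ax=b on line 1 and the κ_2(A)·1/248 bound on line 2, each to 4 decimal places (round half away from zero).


0.0051
0.3440

σ_max = 15, σ_min = 16/91
κ_2(A) = 15 / (16/91) = 85.3125
perturbation bound = 85.3125·1/248 = 0.3440
solve Ax = b  →  x = [0.2074 -10.4838 -20.1920]
‖b‖ = 5.0990, ‖x‖ = 22.7523
δb = ε·‖b‖·d = [-0.0149 0.0000 0.0142]; solving A·Δx = δb gives ‖Δx‖ = 0.1169
relative error = 0.0051
realised/bound (from unrounded values) ≈ 0.0149


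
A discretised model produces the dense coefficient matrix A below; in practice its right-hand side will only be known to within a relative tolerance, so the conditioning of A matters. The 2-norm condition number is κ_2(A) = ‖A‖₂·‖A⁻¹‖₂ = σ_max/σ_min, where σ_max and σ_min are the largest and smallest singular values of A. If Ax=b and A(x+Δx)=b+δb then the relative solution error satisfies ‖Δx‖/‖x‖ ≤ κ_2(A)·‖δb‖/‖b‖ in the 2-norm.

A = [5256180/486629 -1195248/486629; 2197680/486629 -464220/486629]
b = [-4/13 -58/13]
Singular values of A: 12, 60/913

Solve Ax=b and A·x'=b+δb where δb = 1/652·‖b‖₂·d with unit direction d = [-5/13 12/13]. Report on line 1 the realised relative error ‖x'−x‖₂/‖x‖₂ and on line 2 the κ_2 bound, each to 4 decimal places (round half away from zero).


largest singular value 12, smallest 60/913
condition number: 12 ÷ (60/913) = 182.6000
bound on ‖Δx‖/‖x‖: κ·ε = 182.6000·1/652 = 0.2801
solve Ax = b  →  x = [-13.5236 -59.3455]
‖b‖₂ = 4.4721 and ‖x‖₂ = 60.8669
Δx = A⁻¹·δb where δb = 1/652·4.4721·d; ‖Δx‖ = 0.1044
dividing the unrounded norms, ‖Δx‖/‖x‖ = 0.0017
so the bound overstates the realised error by a factor of ≈ 163.3230 (computed from the unrounded values)

0.0017
0.2801


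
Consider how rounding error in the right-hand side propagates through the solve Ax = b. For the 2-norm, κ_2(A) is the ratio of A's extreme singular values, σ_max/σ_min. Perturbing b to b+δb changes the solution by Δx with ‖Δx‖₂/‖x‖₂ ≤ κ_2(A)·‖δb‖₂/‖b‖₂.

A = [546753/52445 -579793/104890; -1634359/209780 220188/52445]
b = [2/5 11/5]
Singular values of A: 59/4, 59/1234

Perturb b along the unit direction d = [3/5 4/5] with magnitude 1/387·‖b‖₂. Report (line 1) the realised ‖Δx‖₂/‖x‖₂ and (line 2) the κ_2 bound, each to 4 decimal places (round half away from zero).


0.0029
0.7972

largest singular value 59/4, smallest 59/1234
κ = σ_max/σ_min = (59/4)/(59/1234) = 308.5000
perturbation bound = 308.5000·1/387 = 0.7972
solve Ax = b  →  x = [19.6251 36.9412]
‖b‖₂ = 2.2361 and ‖x‖₂ = 41.8306
δb = ε·‖b‖·d = [0.0035 0.0046]; solving A·Δx = δb gives ‖Δx‖ = 0.1208
realised ‖Δx‖/‖x‖ = 0.0029
tightness: 0.0029 against a bound of 0.7972 (unrounded ratio ≈ 0.0036)


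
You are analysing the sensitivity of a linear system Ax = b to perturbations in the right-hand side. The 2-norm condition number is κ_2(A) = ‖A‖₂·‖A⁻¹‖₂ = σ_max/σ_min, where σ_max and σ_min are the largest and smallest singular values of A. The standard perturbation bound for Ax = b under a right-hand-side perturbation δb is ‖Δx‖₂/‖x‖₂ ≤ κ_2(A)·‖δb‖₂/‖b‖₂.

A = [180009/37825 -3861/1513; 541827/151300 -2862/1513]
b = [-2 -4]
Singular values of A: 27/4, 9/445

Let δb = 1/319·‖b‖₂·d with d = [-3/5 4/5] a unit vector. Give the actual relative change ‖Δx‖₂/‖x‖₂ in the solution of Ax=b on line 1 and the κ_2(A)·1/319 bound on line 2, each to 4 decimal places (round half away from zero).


largest singular value 27/4, smallest 9/445
κ_2(A) = (27/4) / (9/445) = 333.7500
perturbation bound = 333.7500·1/319 = 1.0462
solve Ax = b  →  x = [-47.0588 -86.9760]
2-norm of b is 4.4721; of x, 98.8907
Δx = A⁻¹·δb where δb = 1/319·4.4721·d; ‖Δx‖ = 0.6932
relative error = 0.0070
tightness: 0.0070 against a bound of 1.0462 (unrounded ratio ≈ 0.0067)

0.0070
1.0462


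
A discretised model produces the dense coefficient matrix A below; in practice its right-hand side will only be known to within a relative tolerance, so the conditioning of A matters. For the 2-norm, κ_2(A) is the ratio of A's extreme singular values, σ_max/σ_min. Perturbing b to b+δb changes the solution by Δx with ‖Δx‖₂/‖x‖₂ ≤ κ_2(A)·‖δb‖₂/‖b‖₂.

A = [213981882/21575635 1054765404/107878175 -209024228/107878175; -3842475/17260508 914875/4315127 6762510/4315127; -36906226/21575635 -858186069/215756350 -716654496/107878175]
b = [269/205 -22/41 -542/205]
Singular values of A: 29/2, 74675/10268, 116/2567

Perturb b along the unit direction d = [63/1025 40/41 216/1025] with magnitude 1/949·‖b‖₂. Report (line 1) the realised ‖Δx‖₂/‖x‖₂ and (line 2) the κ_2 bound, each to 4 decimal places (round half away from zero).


from the listed singular values, σ₁ = 29/2, σ_n = 116/2567
κ_2(A) = (29/2) / (116/2567) = 320.8750
perturbation bound = 320.8750·1/949 = 0.3381
solve Ax = b  →  x = [-15.5824 15.0309 -4.5894]
‖b‖ = 3.0000, ‖x‖ = 22.1314
re-solving with b+δb shifts x by Δx of norm 0.0700
realised ‖Δx‖/‖x‖ = 0.0032
so the bound overstates the realised error by a factor of ≈ 106.9687 (computed from the unrounded values)

0.0032
0.3381


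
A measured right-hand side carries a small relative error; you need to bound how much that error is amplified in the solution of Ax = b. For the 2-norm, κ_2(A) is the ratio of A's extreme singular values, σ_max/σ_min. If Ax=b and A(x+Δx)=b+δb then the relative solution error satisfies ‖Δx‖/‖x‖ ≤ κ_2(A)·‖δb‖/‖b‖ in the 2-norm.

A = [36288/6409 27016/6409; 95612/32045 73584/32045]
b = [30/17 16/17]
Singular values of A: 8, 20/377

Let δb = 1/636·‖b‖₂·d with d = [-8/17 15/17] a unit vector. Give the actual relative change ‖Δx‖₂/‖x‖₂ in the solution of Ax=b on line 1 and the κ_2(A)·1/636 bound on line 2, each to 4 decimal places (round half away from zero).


from the listed singular values, σ₁ = 8, σ_n = 20/377
κ = σ_max/σ_min = 8/(20/377) = 150.8000
perturbation bound = 150.8000·1/636 = 0.2371
solve Ax = b  →  x = [0.2000 0.1500]
‖b‖ = 2.0000, ‖x‖ = 0.2500
with δb = [-0.0015 0.0028], A·Δx = δb → ‖Δx‖ = 0.0593
dividing the unrounded norms, ‖Δx‖/‖x‖ = 0.2371
tightness: 0.2371 against a bound of 0.2371; the bound is attained (ratio 1)

0.2371
0.2371


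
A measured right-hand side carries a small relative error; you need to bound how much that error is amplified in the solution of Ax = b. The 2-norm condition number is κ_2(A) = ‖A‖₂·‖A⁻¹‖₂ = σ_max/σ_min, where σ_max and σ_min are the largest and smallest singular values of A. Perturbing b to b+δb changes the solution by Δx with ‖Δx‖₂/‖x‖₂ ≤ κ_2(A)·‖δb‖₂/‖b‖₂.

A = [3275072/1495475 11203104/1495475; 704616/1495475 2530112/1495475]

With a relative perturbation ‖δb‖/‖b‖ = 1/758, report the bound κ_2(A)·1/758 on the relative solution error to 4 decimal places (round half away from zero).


AᵀA = [1335226688/266085125 4577481216/266085125; 4577481216/266085125 15694349312/266085125]; tr = 136236608/2128681, det = 65536/2128681
eigenvalues of AᵀA: λ = (tr ± √(tr²−4·det))/2 = 64, 1024/2128681
κ = σ_max/σ_min = 8/(32/1459) = 364.7500
bound on ‖Δx‖/‖x‖: κ·ε = 364.7500·1/758 = 0.4812

0.4812


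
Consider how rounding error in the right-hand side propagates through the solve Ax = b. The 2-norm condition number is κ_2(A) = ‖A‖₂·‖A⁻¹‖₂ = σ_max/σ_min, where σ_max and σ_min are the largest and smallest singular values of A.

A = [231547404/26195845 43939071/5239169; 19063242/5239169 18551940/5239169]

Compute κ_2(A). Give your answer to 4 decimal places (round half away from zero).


222.3520

M = AᵀA = [371002249632564/4060486954225 70664369427036/812097390845; 70664369427036/812097390845 13460452296489/162419478169]. tr(M)=841276524429/4828165225, det(M)=118592100/193126609
solving λ² − 841276524429/4828165225·λ + 118592100/193126609 = 0 gives λ = 4356/25, 680625/193126609
so κ_2 = √((4356/25) / (680625/193126609)) = 222.3520


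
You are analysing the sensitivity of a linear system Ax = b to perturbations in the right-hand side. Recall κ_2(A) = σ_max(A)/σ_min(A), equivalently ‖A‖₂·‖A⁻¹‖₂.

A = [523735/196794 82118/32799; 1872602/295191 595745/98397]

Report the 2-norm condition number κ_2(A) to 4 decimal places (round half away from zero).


form AᵀA = [97604959489/2062431396 7746328975/171869283; 7746328975/171869283 2459185789/57289761] with trace 221326573/2452356 and determinant 130321/2452356
char-poly roots: 361/4 and 361/613089
κ = σ_max/σ_min = (19/2)/(19/783) = 391.5000

391.5000


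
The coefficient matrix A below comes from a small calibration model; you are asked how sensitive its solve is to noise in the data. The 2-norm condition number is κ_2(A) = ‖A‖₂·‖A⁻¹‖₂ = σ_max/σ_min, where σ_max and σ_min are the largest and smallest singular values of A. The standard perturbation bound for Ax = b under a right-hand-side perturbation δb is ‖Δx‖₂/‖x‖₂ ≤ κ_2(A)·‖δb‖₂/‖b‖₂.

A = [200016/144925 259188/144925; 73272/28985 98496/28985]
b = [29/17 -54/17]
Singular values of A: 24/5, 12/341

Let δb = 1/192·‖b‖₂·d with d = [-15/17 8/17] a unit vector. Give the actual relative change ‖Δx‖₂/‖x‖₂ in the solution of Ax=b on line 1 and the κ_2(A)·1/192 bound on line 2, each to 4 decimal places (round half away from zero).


σ_max = 24/5, σ_min = 12/341
κ_2(A) = (24/5) / (12/341) = 136.4000
κ_2(A)·‖δb‖/‖b‖ = 0.7104
solve Ax = b  →  x = [67.9500 -51.4833]
2-norm of b is 3.6056; of x, 85.2510
re-solving with b+δb shifts x by Δx of norm 0.5336
relative error = 0.0063
realised/bound (from unrounded values) ≈ 0.0088

0.0063
0.7104
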